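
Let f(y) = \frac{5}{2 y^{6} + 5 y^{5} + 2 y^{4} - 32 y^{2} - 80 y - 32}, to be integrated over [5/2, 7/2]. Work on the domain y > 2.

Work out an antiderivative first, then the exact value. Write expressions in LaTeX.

Antiderivative: F(y) = \frac{153 y \log{\left(y - 2 \right)} - 2048 y \log{\left(y + \frac{1}{2} \right)} + 1445 y \log{\left(y + 2 \right)} + 225 y \log{\left(y^{2} + 4 \right)} + 270 y \operatorname{atan}{\left(\frac{y}{2} \right)} + 306 \log{\left(y - 2 \right)} - 4096 \log{\left(y + \frac{1}{2} \right)} + 2890 \log{\left(y + 2 \right)} + 450 \log{\left(y^{2} + 4 \right)} + 540 \operatorname{atan}{\left(\frac{y}{2} \right)} - 1020}{19584 \left(y + 2\right)}; value = - \frac{16 \log{\left(4 \right)}}{153} - \frac{85 \log{\left(\frac{9}{2} \right)}}{1152} - \frac{25 \log{\left(\frac{41}{4} \right)}}{2176} - \frac{15 \operatorname{atan}{\left(\frac{5}{4} \right)}}{1088} + \frac{5}{2376} + \frac{\log{\left(\frac{3}{2} \right)}}{128} + \frac{\log{\left(2 \right)}}{128} + \frac{15 \operatorname{atan}{\left(\frac{7}{4} \right)}}{1088} + \frac{25 \log{\left(\frac{65}{4} \right)}}{2176} + \frac{16 \log{\left(3 \right)}}{153} + \frac{85 \log{\left(\frac{11}{2} \right)}}{1152}

Factor the denominator (\left(y - 2\right) \left(y + 2\right)^{2} \left(2 y + 1\right) \left(y^{2} + 4\right)) and decompose: f = \frac{5 \left(5 y + 6\right)}{1088 \left(y^{2} + 4\right)} - \frac{32}{153 \left(2 y + 1\right)} + \frac{85}{1152 \left(y + 2\right)} + \frac{5}{96 \left(y + 2\right)^{2}} + \frac{1}{128 \left(y - 2\right)}; each piece integrates to a log, atan, or power term.
F(y) = \frac{153 y \log{\left(y - 2 \right)} - 2048 y \log{\left(y + \frac{1}{2} \right)} + 1445 y \log{\left(y + 2 \right)} + 225 y \log{\left(y^{2} + 4 \right)} + 270 y \operatorname{atan}{\left(\frac{y}{2} \right)} + 306 \log{\left(y - 2 \right)} - 4096 \log{\left(y + \frac{1}{2} \right)} + 2890 \log{\left(y + 2 \right)} + 450 \log{\left(y^{2} + 4 \right)} + 540 \operatorname{atan}{\left(\frac{y}{2} \right)} - 1020}{19584 \left(y + 2\right)} is an antiderivative of f.
Check: d/dy[\frac{153 y \log{\left(y - 2 \right)} - 2048 y \log{\left(y + \frac{1}{2} \right)} + 1445 y \log{\left(y + 2 \right)} + 225 y \log{\left(y^{2} + 4 \right)} + 270 y \operatorname{atan}{\left(\frac{y}{2} \right)} + 306 \log{\left(y - 2 \right)} - 4096 \log{\left(y + \frac{1}{2} \right)} + 2890 \log{\left(y + 2 \right)} + 450 \log{\left(y^{2} + 4 \right)} + 540 \operatorname{atan}{\left(\frac{y}{2} \right)} - 1020}{19584 \left(y + 2\right)}] = \frac{5}{2 y^{6} + 5 y^{5} + 2 y^{4} - 32 y^{2} - 80 y - 32} = f(y).
F(7/2) = - \frac{16 \log{\left(4 \right)}}{153} - \frac{5}{528} + \frac{\log{\left(\frac{3}{2} \right)}}{128} + \frac{15 \operatorname{atan}{\left(\frac{7}{4} \right)}}{1088} + \frac{25 \log{\left(\frac{65}{4} \right)}}{2176} + \frac{85 \log{\left(\frac{11}{2} \right)}}{1152}; F(5/2) = - \frac{16 \log{\left(3 \right)}}{153} - \frac{5}{432} - \frac{\log{\left(2 \right)}}{128} + \frac{15 \operatorname{atan}{\left(\frac{5}{4} \right)}}{1088} + \frac{25 \log{\left(\frac{41}{4} \right)}}{2176} + \frac{85 \log{\left(\frac{9}{2} \right)}}{1152}.
Integral = F(7/2) - F(5/2) = - \frac{16 \log{\left(4 \right)}}{153} - \frac{85 \log{\left(\frac{9}{2} \right)}}{1152} - \frac{25 \log{\left(\frac{41}{4} \right)}}{2176} - \frac{15 \operatorname{atan}{\left(\frac{5}{4} \right)}}{1088} + \frac{5}{2376} + \frac{\log{\left(\frac{3}{2} \right)}}{128} + \frac{\log{\left(2 \right)}}{128} + \frac{15 \operatorname{atan}{\left(\frac{7}{4} \right)}}{1088} + \frac{25 \log{\left(\frac{65}{4} \right)}}{2176} + \frac{16 \log{\left(3 \right)}}{153} + \frac{85 \log{\left(\frac{11}{2} \right)}}{1152}.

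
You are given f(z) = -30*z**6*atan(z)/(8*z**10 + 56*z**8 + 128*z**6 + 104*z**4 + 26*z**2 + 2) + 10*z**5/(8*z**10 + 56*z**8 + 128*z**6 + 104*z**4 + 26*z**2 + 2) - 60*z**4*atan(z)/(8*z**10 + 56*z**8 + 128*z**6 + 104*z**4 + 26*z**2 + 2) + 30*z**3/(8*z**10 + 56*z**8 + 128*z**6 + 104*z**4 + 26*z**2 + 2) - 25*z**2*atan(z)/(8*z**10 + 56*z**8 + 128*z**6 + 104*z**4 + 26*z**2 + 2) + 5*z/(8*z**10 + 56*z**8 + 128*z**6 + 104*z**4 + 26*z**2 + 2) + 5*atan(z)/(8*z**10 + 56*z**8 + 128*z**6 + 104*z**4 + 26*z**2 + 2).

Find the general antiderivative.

F(z) = 5*z*atan(z)/(4*z**4 + 12*z**2 + 2) + C

Integrate term by term and add the pieces.
Check: d/dz[5*z*atan(z)/(4*z**4 + 12*z**2 + 2)] = (-30*z**6*atan(z) + 10*z**5 - 60*z**4*atan(z) + 30*z**3 - 25*z**2*atan(z) + 5*z + 5*atan(z))/(8*z**10 + 56*z**8 + 128*z**6 + 104*z**4 + 26*z**2 + 2), which equals f(z).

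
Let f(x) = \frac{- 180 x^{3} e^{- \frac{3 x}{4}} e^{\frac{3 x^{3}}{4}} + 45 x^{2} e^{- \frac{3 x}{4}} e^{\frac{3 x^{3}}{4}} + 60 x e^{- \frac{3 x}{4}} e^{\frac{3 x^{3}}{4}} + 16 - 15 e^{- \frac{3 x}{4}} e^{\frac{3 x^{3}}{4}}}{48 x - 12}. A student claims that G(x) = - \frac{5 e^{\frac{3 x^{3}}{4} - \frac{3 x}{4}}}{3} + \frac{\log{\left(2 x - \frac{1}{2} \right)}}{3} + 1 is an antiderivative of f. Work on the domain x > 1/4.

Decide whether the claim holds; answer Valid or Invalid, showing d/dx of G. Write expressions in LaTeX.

Valid. The derivative of G reproduces f.

d/dx[G] = \frac{- 180 x^{3} e^{- \frac{3 x}{4}} e^{\frac{3 x^{3}}{4}} + 45 x^{2} e^{- \frac{3 x}{4}} e^{\frac{3 x^{3}}{4}} + 60 x e^{- \frac{3 x}{4}} e^{\frac{3 x^{3}}{4}} + 16 - 15 e^{- \frac{3 x}{4}} e^{\frac{3 x^{3}}{4}}}{48 x - 12}
This equals f(x) exactly, so the claim holds.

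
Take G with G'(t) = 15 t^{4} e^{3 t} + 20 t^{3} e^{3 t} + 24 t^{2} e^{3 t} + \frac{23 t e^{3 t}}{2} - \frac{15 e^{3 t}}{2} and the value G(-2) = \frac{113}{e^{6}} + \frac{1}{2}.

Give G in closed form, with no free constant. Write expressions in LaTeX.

Recognize the product-rule pattern: G'(t) = u'v + uv' with u = 5 t^{4} + 8 t^{2} - \frac{3 t}{2} - 2, v = e^{3 t}, so integration by parts undoes it.
A general antiderivative is 2 \left(\frac{5 t^{4}}{2} + 4 t^{2} - \frac{3 t}{4} - 1\right) e^{3 t} + C.
The condition gives C = \frac{113}{e^{6}} + \frac{1}{2} - (\frac{113}{e^{6}}) = \frac{1}{2}.
So G(t) = 2 \left(\frac{5 t^{4}}{2} + 4 t^{2} - \frac{3 t}{4} - 1\right) e^{3 t} + \frac{1}{2}.
Check: d/dt[2 \left(\frac{5 t^{4}}{2} + 4 t^{2} - \frac{3 t}{4} - 1\right) e^{3 t} + \frac{1}{2}] = 15 t^{4} e^{3 t} + 20 t^{3} e^{3 t} + 24 t^{2} e^{3 t} + \frac{23 t e^{3 t}}{2} - \frac{15 e^{3 t}}{2} = G'(t).

G(t) = 2 \left(\frac{5 t^{4}}{2} + 4 t^{2} - \frac{3 t}{4} - 1\right) e^{3 t} + \frac{1}{2}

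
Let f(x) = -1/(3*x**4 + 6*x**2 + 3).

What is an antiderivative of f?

An antiderivative is F(x) = -(x**2*atan(x) + x + atan(x))/(6*(x**2 + 1)).

An antiderivative F(x) passes only if d/dx[F] lands on f(x) exactly.
Check: d/dx[-(x**2*atan(x) + x + atan(x))/(6*(x**2 + 1))] = -1/(3*x**4 + 6*x**2 + 3) = f(x).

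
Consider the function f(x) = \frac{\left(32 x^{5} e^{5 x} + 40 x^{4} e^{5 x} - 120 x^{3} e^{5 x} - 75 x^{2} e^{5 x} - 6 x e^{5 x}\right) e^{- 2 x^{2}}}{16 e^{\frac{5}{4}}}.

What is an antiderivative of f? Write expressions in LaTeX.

An antiderivative is F(x) = - \frac{x^{2} \left(8 x^{2} + 20 x + 3\right) e^{5 x} e^{- 2 x^{2}}}{16 e^{\frac{5}{4}}}.

f has the shape u'v + uv' for u = - \frac{x^{4}}{2} - \frac{5 x^{3}}{4} - \frac{3 x^{2}}{16} and v = e^{- 2 x^{2} + 5 x - \frac{5}{4}} — it is the derivative of the product u*v.
Check: d/dx[- \frac{x^{2} \left(8 x^{2} + 20 x + 3\right) e^{5 x} e^{- 2 x^{2}}}{16 e^{\frac{5}{4}}}] = \frac{\left(32 x^{5} e^{5 x} + 40 x^{4} e^{5 x} - 120 x^{3} e^{5 x} - 75 x^{2} e^{5 x} - 6 x e^{5 x}\right) e^{- 2 x^{2}}}{16 e^{\frac{5}{4}}} = f(x).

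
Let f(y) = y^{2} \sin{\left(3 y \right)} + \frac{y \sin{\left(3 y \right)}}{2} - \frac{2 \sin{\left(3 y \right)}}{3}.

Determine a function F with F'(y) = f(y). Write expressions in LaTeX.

An antiderivative is F(y) = \frac{- 18 y^{2} \cos{\left(3 y \right)} + 12 y \sin{\left(3 y \right)} - 9 y \cos{\left(3 y \right)} + 3 \sin{\left(3 y \right)} + 16 \cos{\left(3 y \right)}}{54}.

The integrand splits into summands that can be handled one at a time.
Check: d/dy[\frac{- 18 y^{2} \cos{\left(3 y \right)} + 12 y \sin{\left(3 y \right)} - 9 y \cos{\left(3 y \right)} + 3 \sin{\left(3 y \right)} + 16 \cos{\left(3 y \right)}}{54}] = y^{2} \sin{\left(3 y \right)} + \frac{y \sin{\left(3 y \right)}}{2} - \frac{2 \sin{\left(3 y \right)}}{3} = f(y).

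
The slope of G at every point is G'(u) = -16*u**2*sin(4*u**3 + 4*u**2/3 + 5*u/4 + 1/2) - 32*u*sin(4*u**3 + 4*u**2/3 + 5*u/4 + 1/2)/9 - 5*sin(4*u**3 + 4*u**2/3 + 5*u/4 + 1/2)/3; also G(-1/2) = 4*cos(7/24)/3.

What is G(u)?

G'(u) matches the chain-rule pattern g'(h)*h' with inner function h(u) = 4*u**3 + 4*u**2/3 + 5*u/4 + 1/2; substituting w = h(u) collapses the integral.
A general antiderivative is 4*cos(4*u**3 + 4*u**2/3 + 5*u/4 + 1/2)/3 + C.
The condition gives C = 4*cos(7/24)/3 - (4*cos(7/24)/3) = 0.
So G(u) = 4*cos(4*u**3 + 4*u**2/3 + 5*u/4 + 1/2)/3.
Check: d/du[4*cos(4*u**3 + 4*u**2/3 + 5*u/4 + 1/2)/3] = -16*u**2*sin(4*u**3 + 4*u**2/3 + 5*u/4 + 1/2) - 32*u*sin(4*u**3 + 4*u**2/3 + 5*u/4 + 1/2)/9 - 5*sin(4*u**3 + 4*u**2/3 + 5*u/4 + 1/2)/3 = G'(u).

G(u) = 4*cos(4*u**3 + 4*u**2/3 + 5*u/4 + 1/2)/3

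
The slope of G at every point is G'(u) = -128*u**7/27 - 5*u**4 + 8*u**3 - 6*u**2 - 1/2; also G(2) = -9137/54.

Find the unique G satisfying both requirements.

G(u) = -(32*u**8 + 54*u**5 - 108*u**4 + 108*u**3 + 27*u + 27)/54

The integrand splits into summands that can be handled one at a time.
A general antiderivative is -16*u**8/27 - u**5 + 2*u**4 - 2*u**3 - u/2 - 1 + C.
The condition gives C = -9137/54 - (-4582/27) = 1/2.
So G(u) = -(32*u**8 + 54*u**5 - 108*u**4 + 108*u**3 + 27*u + 27)/54.
Check: d/du[-(32*u**8 + 54*u**5 - 108*u**4 + 108*u**3 + 27*u + 27)/54] = -128*u**7/27 - 5*u**4 + 8*u**3 - 6*u**2 - 1/2 = G'(u).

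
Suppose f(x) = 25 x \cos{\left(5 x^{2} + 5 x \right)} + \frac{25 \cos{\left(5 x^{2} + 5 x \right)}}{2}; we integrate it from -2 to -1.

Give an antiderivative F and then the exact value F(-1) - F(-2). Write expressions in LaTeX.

Antiderivative: F(x) = \frac{5 \sin{\left(5 x^{2} + 5 x \right)}}{2}; value = - \frac{5 \sin{\left(10 \right)}}{2}

f matches the chain-rule pattern g'(h)*h' with inner function h(x) = 5 x^{2} + 5 x; substituting u = h(x) collapses the integral.
F(x) = \frac{5 \sin{\left(5 x^{2} + 5 x \right)}}{2} is an antiderivative of f.
Check: d/dx[\frac{5 \sin{\left(5 x^{2} + 5 x \right)}}{2}] = 25 x \cos{\left(5 x^{2} + 5 x \right)} + \frac{25 \cos{\left(5 x^{2} + 5 x \right)}}{2} = f(x).
F(-1) = 0; F(-2) = \frac{5 \sin{\left(10 \right)}}{2}.
Integral = F(-1) - F(-2) = - \frac{5 \sin{\left(10 \right)}}{2}.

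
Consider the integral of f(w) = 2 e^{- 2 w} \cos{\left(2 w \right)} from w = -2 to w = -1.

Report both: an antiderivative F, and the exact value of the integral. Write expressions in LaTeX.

For F(w) to be correct the identity F'(w) - f(w) = 0 must hold.
F(w) = \frac{e^{- 2 w} \sin{\left(2 w \right)}}{2} - \frac{e^{- 2 w} \cos{\left(2 w \right)}}{2} is an antiderivative of f.
Check: d/dw[\frac{e^{- 2 w} \sin{\left(2 w \right)}}{2} - \frac{e^{- 2 w} \cos{\left(2 w \right)}}{2}] = 2 e^{- 2 w} \cos{\left(2 w \right)} = f(w).
F(-1) = - \frac{e^{2} \sin{\left(2 \right)}}{2} - \frac{e^{2} \cos{\left(2 \right)}}{2}; F(-2) = - \frac{e^{4} \cos{\left(4 \right)}}{2} - \frac{e^{4} \sin{\left(4 \right)}}{2}.
Integral = F(-1) - F(-2) = \frac{e^{4} \sin{\left(4 \right)}}{2} + \frac{e^{4} \cos{\left(4 \right)}}{2} - \frac{e^{2} \sin{\left(2 \right)}}{2} - \frac{e^{2} \cos{\left(2 \right)}}{2}.

Antiderivative: F(w) = \frac{e^{- 2 w} \sin{\left(2 w \right)}}{2} - \frac{e^{- 2 w} \cos{\left(2 w \right)}}{2}; value = \frac{e^{4} \sin{\left(4 \right)}}{2} + \frac{e^{4} \cos{\left(4 \right)}}{2} - \frac{e^{2} \sin{\left(2 \right)}}{2} - \frac{e^{2} \cos{\left(2 \right)}}{2}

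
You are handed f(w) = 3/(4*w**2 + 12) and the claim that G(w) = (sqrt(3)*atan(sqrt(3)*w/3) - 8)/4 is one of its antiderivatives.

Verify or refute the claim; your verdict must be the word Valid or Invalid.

Valid - differentiating G returns exactly f.

d/dw[G] = 3/(4*w**2 + 12)
This equals f(w) exactly, so the claim holds.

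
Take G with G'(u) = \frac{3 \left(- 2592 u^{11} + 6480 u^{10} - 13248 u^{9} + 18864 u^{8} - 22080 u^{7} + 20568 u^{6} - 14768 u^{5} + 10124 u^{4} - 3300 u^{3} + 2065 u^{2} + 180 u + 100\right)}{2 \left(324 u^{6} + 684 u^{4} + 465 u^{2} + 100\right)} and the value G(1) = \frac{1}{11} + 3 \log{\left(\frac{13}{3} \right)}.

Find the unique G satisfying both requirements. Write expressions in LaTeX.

G(u) = - \frac{24 u^{8} - 72 u^{7} + 128 u^{6} - 156 u^{5} + 144 u^{4} - 98 u^{3} - 36 u^{2} \log{\left(3 u^{2} + \frac{4}{3} \right)} + 48 u^{2} - 15 u - 30 \log{\left(3 u^{2} + \frac{4}{3} \right)} - 5}{2 \left(6 u^{2} + 5\right)}

A first test for any G(u): its u-derivative must equal the given G'(u).
A general antiderivative is 2 \left(- u^{2} + u - \frac{1}{2}\right)^{3} + 3 \log{\left(3 u^{2} + \frac{4}{3} \right)} + \frac{5}{4 \left(2 u^{2} + \frac{5}{3}\right)} + C.
The condition gives C = \frac{1}{11} + 3 \log{\left(\frac{13}{3} \right)} - (\frac{1}{11} + 3 \log{\left(\frac{13}{3} \right)}) = 0.
So G(u) = - \frac{24 u^{8} - 72 u^{7} + 128 u^{6} - 156 u^{5} + 144 u^{4} - 98 u^{3} - 36 u^{2} \log{\left(3 u^{2} + \frac{4}{3} \right)} + 48 u^{2} - 15 u - 30 \log{\left(3 u^{2} + \frac{4}{3} \right)} - 5}{2 \left(6 u^{2} + 5\right)}.
Check: d/du[- \frac{24 u^{8} - 72 u^{7} + 128 u^{6} - 156 u^{5} + 144 u^{4} - 98 u^{3} - 36 u^{2} \log{\left(3 u^{2} + \frac{4}{3} \right)} + 48 u^{2} - 15 u - 30 \log{\left(3 u^{2} + \frac{4}{3} \right)} - 5}{2 \left(6 u^{2} + 5\right)}] = \frac{- 7776 u^{11} + 19440 u^{10} - 39744 u^{9} + 56592 u^{8} - 66240 u^{7} + 61704 u^{6} - 44304 u^{5} + 30372 u^{4} - 9900 u^{3} + 6195 u^{2} + 540 u + 300}{648 u^{6} + 1368 u^{4} + 930 u^{2} + 200}, which equals G'(u).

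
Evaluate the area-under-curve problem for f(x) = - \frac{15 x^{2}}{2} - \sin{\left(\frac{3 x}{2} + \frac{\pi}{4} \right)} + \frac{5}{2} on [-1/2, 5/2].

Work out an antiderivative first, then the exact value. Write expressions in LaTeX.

Antiderivative: F(x) = \frac{- 15 x^{3} + 15 x + 4 \cos{\left(\frac{3 x}{2} + \frac{\pi}{4} \right)} + 30}{6}; value = - \frac{255}{8} - \frac{2 \sin{\left(\frac{3}{4} + \frac{\pi}{4} \right)}}{3} + \frac{2 \cos{\left(\frac{\pi}{4} + \frac{15}{4} \right)}}{3}

Integrate term by term and add the pieces.
F(x) = \frac{- 15 x^{3} + 15 x + 4 \cos{\left(\frac{3 x}{2} + \frac{\pi}{4} \right)} + 30}{6} is an antiderivative of f.
Check: d/dx[\frac{- 15 x^{3} + 15 x + 4 \cos{\left(\frac{3 x}{2} + \frac{\pi}{4} \right)} + 30}{6}] = - \frac{15 x^{2}}{2} - \sin{\left(\frac{3 x}{2} + \frac{\pi}{4} \right)} + \frac{5}{2} = f(x).
F(5/2) = - \frac{445}{16} + \frac{2 \cos{\left(\frac{\pi}{4} + \frac{15}{4} \right)}}{3}; F(-1/2) = \frac{2 \sin{\left(\frac{3}{4} + \frac{\pi}{4} \right)}}{3} + \frac{65}{16}.
Integral = F(5/2) - F(-1/2) = - \frac{255}{8} - \frac{2 \sin{\left(\frac{3}{4} + \frac{\pi}{4} \right)}}{3} + \frac{2 \cos{\left(\frac{\pi}{4} + \frac{15}{4} \right)}}{3}.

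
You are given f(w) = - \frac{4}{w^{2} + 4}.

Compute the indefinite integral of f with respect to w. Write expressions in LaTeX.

For F(w) to be correct the identity F'(w) - f(w) = 0 must hold.
Check: d/dw[- 2 \operatorname{atan}{\left(\frac{w}{2} \right)}] = - \frac{4}{w^{2} + 4} = f(w).

F(w) = - 2 \operatorname{atan}{\left(\frac{w}{2} \right)} + C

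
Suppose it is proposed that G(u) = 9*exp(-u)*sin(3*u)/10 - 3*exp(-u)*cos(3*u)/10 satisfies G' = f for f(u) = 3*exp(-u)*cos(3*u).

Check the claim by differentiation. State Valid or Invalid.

d/du[G] = 3*exp(-u)*cos(3*u)
This equals f(u) exactly, so the claim holds.

Valid - differentiating G returns exactly f.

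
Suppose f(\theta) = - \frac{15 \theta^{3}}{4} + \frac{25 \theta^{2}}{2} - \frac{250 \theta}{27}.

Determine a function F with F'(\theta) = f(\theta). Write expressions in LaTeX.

The substitution u = - \frac{3 \theta^{2}}{4} + \frac{5 \theta}{3} works: f is exactly (dF/du)*(du/d\theta) for that inner function.
Check: d/d\theta[- \frac{5 \left(- \frac{3 \theta^{2}}{4} + \frac{5 \theta}{3}\right)^{2}}{3}] = - \frac{15 \theta^{3}}{4} + \frac{25 \theta^{2}}{2} - \frac{250 \theta}{27} = f(\theta).

An antiderivative is F(\theta) = - \frac{5 \left(- \frac{3 \theta^{2}}{4} + \frac{5 \theta}{3}\right)^{2}}{3}.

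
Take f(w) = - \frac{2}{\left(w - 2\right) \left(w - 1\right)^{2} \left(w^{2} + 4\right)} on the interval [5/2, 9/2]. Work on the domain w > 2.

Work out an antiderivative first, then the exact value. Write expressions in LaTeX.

Factor the denominator (\left(w - 2\right) \left(w - 1\right)^{2} \left(w^{2} + 4\right)) and decompose: f = \frac{w - 14}{100 \left(w^{2} + 4\right)} + \frac{6}{25 \left(w - 1\right)} + \frac{2}{5 \left(w - 1\right)^{2}} - \frac{1}{4 \left(w - 2\right)}; each piece integrates to a log, atan, or power term.
F(w) = - \frac{50 w \log{\left(w - 2 \right)} - 48 w \log{\left(w - 1 \right)} - w \log{\left(w^{2} + 4 \right)} + 14 w \operatorname{atan}{\left(\frac{w}{2} \right)} - 50 \log{\left(w - 2 \right)} + 48 \log{\left(w - 1 \right)} + \log{\left(w^{2} + 4 \right)} - 14 \operatorname{atan}{\left(\frac{w}{2} \right)} + 80}{200 \left(w - 1\right)} is an antiderivative of f.
Check: d/dw[- \frac{50 w \log{\left(w - 2 \right)} - 48 w \log{\left(w - 1 \right)} - w \log{\left(w^{2} + 4 \right)} + 14 w \operatorname{atan}{\left(\frac{w}{2} \right)} - 50 \log{\left(w - 2 \right)} + 48 \log{\left(w - 1 \right)} + \log{\left(w^{2} + 4 \right)} - 14 \operatorname{atan}{\left(\frac{w}{2} \right)} + 80}{200 \left(w - 1\right)}] = - \frac{2}{w^{5} - 4 w^{4} + 9 w^{3} - 18 w^{2} + 20 w - 8}, which equals f(w).
F(9/2) = - \frac{\log{\left(\frac{5}{2} \right)}}{4} - \frac{4}{35} - \frac{7 \operatorname{atan}{\left(\frac{9}{4} \right)}}{100} + \frac{\log{\left(\frac{97}{4} \right)}}{200} + \frac{6 \log{\left(\frac{7}{2} \right)}}{25}; F(5/2) = - \frac{4}{15} - \frac{7 \operatorname{atan}{\left(\frac{5}{4} \right)}}{100} + \frac{\log{\left(\frac{41}{4} \right)}}{200} + \frac{6 \log{\left(\frac{3}{2} \right)}}{25} + \frac{\log{\left(2 \right)}}{4}.
Integral = F(9/2) - F(5/2) = - \frac{\log{\left(\frac{5}{2} \right)}}{4} - \frac{\log{\left(2 \right)}}{4} - \frac{6 \log{\left(\frac{3}{2} \right)}}{25} - \frac{7 \operatorname{atan}{\left(\frac{9}{4} \right)}}{100} - \frac{\log{\left(\frac{41}{4} \right)}}{200} + \frac{\log{\left(\frac{97}{4} \right)}}{200} + \frac{7 \operatorname{atan}{\left(\frac{5}{4} \right)}}{100} + \frac{16}{105} + \frac{6 \log{\left(\frac{7}{2} \right)}}{25}.

Antiderivative: F(w) = - \frac{50 w \log{\left(w - 2 \right)} - 48 w \log{\left(w - 1 \right)} - w \log{\left(w^{2} + 4 \right)} + 14 w \operatorname{atan}{\left(\frac{w}{2} \right)} - 50 \log{\left(w - 2 \right)} + 48 \log{\left(w - 1 \right)} + \log{\left(w^{2} + 4 \right)} - 14 \operatorname{atan}{\left(\frac{w}{2} \right)} + 80}{200 \left(w - 1\right)}; value = - \frac{\log{\left(\frac{5}{2} \right)}}{4} - \frac{\log{\left(2 \right)}}{4} - \frac{6 \log{\left(\frac{3}{2} \right)}}{25} - \frac{7 \operatorname{atan}{\left(\frac{9}{4} \right)}}{100} - \frac{\log{\left(\frac{41}{4} \right)}}{200} + \frac{\log{\left(\frac{97}{4} \right)}}{200} + \frac{7 \operatorname{atan}{\left(\frac{5}{4} \right)}}{100} + \frac{16}{105} + \frac{6 \log{\left(\frac{7}{2} \right)}}{25}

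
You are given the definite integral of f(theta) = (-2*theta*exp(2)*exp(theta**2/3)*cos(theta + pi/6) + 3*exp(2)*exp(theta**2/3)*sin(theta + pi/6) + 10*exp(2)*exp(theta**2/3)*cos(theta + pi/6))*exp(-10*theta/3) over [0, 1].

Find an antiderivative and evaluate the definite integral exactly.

Differentiate the proposed F(theta) back; it has to land on f(theta) exactly.
F(theta) = -3*exp(-3*theta)*exp(theta**2/3 - theta/3 + 2)*cos(theta + pi/6) is an antiderivative of f.
Check: d/dtheta[-3*exp(-3*theta)*exp(theta**2/3 - theta/3 + 2)*cos(theta + pi/6)] = (-2*theta*exp(2)*exp(-theta/3)*exp(theta**2/3)*cos(theta + pi/6) + 3*exp(2)*exp(-theta/3)*exp(theta**2/3)*sin(theta + pi/6) + 10*exp(2)*exp(-theta/3)*exp(theta**2/3)*cos(theta + pi/6))*exp(-3*theta), which equals f(theta).
F(1) = -3*exp(-1)*cos(pi/6 + 1); F(0) = -3*sqrt(3)*exp(2)/2.
Integral = F(1) - F(0) = -3*exp(-1)*cos(pi/6 + 1) + 3*sqrt(3)*exp(2)/2.

Antiderivative: F(theta) = -3*exp(-3*theta)*exp(theta**2/3 - theta/3 + 2)*cos(theta + pi/6); value = -3*exp(-1)*cos(pi/6 + 1) + 3*sqrt(3)*exp(2)/2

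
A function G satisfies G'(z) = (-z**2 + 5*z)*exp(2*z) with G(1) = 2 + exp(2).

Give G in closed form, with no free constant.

Recognize the product-rule pattern: G'(z) = u'v + uv' with u = -z**2/2 + 3*z - 3/2, v = exp(2*z), so integration by parts undoes it.
A general antiderivative is (-z**2 + 6*z - 3)*exp(2*z)/2 + C.
The condition gives C = 2 + exp(2) - (exp(2)) = 2.
So G(z) = ((-z**2 + 6*z - 3)*exp(2*z) + 4)/2.
Check: d/dz[((-z**2 + 6*z - 3)*exp(2*z) + 4)/2] = -z**2*exp(2*z) + 5*z*exp(2*z), which equals G'(z).

G(z) = ((-z**2 + 6*z - 3)*exp(2*z) + 4)/2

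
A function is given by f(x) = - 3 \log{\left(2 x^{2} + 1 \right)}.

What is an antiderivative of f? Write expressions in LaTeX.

An antiderivative is F(x) = - 3 x \log{\left(2 x^{2} + 1 \right)} + 6 x - 3 \sqrt{2} \operatorname{atan}{\left(\sqrt{2} x \right)}.

Recover f(x) by differentiating a candidate F(x); any mismatch rules it out.
Check: d/dx[- 3 x \log{\left(2 x^{2} + 1 \right)} + 6 x - 3 \sqrt{2} \operatorname{atan}{\left(\sqrt{2} x \right)}] = - 3 \log{\left(2 x^{2} + 1 \right)} = f(x).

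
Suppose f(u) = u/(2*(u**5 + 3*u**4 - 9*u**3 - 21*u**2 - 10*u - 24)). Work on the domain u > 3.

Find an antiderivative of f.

The denominator factors as 2*(u - 3)*(u + 2)*(u + 4)*(u**2 + 1); partial fractions split f into directly integrable pieces: -(27*u + 11)/(1700*(u**2 + 1)) - 1/(119*(u + 4)) + 1/(50*(u + 2)) + 3/(700*(u - 3)).
Check: d/du[(102*log(u - 3) + 476*log(u + 2) - 200*log(u + 4) - 189*log(u**2 + 1) - 154*atan(u))/23800] = u/(2*u**5 + 6*u**4 - 18*u**3 - 42*u**2 - 20*u - 48), which equals f(u).

An antiderivative is F(u) = (102*log(u - 3) + 476*log(u + 2) - 200*log(u + 4) - 189*log(u**2 + 1) - 154*atan(u))/23800.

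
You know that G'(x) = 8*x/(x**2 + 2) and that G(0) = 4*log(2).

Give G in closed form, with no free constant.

G(x) = 4*log(x**2 + 2)

G'(x) matches the chain-rule pattern g'(h)*h' with inner function h(x) = x**2 + 2; substituting u = h(x) collapses the integral.
A general antiderivative is 4*log(x**2 + 2) + C.
The condition gives C = 4*log(2) - (4*log(2)) = 0.
So G(x) = 4*log(x**2 + 2).
Check: d/dx[4*log(x**2 + 2)] = 8*x/(x**2 + 2) = G'(x).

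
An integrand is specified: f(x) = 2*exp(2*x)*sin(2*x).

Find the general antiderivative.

F(x) = (sin(2*x) - cos(2*x))*exp(2*x)/2 + C

Recover f(x) by differentiating a candidate F(x); any mismatch rules it out.
Check: d/dx[(sin(2*x) - cos(2*x))*exp(2*x)/2] = 2*exp(2*x)*sin(2*x) = f(x).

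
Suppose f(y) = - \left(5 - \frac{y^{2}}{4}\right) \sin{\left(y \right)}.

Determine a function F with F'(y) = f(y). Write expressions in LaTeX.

Since d/dy undoes antidifferentiation here, F'(y) = f(y) is required of F(y).
Check: d/dy[- \frac{y^{2} \cos{\left(y \right)}}{4} + \frac{y \sin{\left(y \right)}}{2} + \frac{11 \cos{\left(y \right)}}{2}] = \frac{y^{2} \sin{\left(y \right)}}{4} - 5 \sin{\left(y \right)}, which equals f(y).

An antiderivative is F(y) = - \frac{y^{2} \cos{\left(y \right)}}{4} + \frac{y \sin{\left(y \right)}}{2} + \frac{11 \cos{\left(y \right)}}{2}.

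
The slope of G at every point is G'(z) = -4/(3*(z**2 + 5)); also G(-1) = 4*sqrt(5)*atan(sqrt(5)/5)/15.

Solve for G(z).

Since d/dz undoes antidifferentiation here, G(z) must give back the stated G'(z).
A general antiderivative is -4*sqrt(5)*atan(sqrt(5)*z/5)/15 + C.
The condition gives C = 4*sqrt(5)*atan(sqrt(5)/5)/15 - (4*sqrt(5)*atan(sqrt(5)/5)/15) = 0.
So G(z) = -4*sqrt(5)*atan(sqrt(5)*z/5)/15.
Check: d/dz[-4*sqrt(5)*atan(sqrt(5)*z/5)/15] = -4/(3*z**2 + 15), which equals G'(z).

G(z) = -4*sqrt(5)*atan(sqrt(5)*z/5)/15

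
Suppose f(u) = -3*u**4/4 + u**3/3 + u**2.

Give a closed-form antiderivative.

Integrate term by term and add the pieces.
Check: d/du[-u**3*(9*u**2 - 5*u - 20)/60] = -3*u**4/4 + u**3/3 + u**2 = f(u).

An antiderivative is F(u) = -u**3*(9*u**2 - 5*u - 20)/60.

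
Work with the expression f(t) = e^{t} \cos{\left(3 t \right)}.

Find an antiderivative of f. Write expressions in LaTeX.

A candidate is checked by its d/dt: the result must match f(t).
Check: d/dt[\frac{3 e^{t} \sin{\left(3 t \right)}}{10} + \frac{e^{t} \cos{\left(3 t \right)}}{10}] = e^{t} \cos{\left(3 t \right)} = f(t).

An antiderivative is F(t) = \frac{3 e^{t} \sin{\left(3 t \right)}}{10} + \frac{e^{t} \cos{\left(3 t \right)}}{10}.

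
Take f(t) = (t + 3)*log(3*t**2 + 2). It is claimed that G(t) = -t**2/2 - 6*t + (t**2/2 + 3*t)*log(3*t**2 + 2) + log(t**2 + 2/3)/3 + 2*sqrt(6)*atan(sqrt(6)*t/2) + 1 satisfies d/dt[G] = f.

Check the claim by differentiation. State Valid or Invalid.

d/dt[G] = t*log(3*t**2 + 2) + 3*log(3*t**2 + 2)
This equals f(t) exactly, so the claim holds.

Valid: G'(t) = f(t).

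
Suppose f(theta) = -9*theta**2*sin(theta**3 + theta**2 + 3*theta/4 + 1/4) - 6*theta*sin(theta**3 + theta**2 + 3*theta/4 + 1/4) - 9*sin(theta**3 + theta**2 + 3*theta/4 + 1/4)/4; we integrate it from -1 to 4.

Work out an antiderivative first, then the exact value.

f matches the chain-rule pattern g'(h)*h' with inner function h(theta) = theta**3 + theta**2 + 3*theta/4 + 1/4; substituting u = h(theta) collapses the integral.
F(theta) = 3*cos(theta**3 + theta**2 + 3*theta/4 + 1/4) is an antiderivative of f.
Check: d/dtheta[3*cos(theta**3 + theta**2 + 3*theta/4 + 1/4)] = -9*theta**2*sin(theta**3 + theta**2 + 3*theta/4 + 1/4) - 6*theta*sin(theta**3 + theta**2 + 3*theta/4 + 1/4) - 9*sin(theta**3 + theta**2 + 3*theta/4 + 1/4)/4 = f(theta).
F(4) = 3*cos(333/4); F(-1) = 3*cos(1/2).
Integral = F(4) - F(-1) = -3*cos(1/2) + 3*cos(333/4).

Antiderivative: F(theta) = 3*cos(theta**3 + theta**2 + 3*theta/4 + 1/4); value = -3*cos(1/2) + 3*cos(333/4)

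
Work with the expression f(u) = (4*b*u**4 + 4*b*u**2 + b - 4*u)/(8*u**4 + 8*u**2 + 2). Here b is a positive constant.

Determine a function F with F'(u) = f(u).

Differentiate the proposed F(u) back; it has to land on f(u) exactly.
Check: d/du[b*u/2 + 1/(4*u**2 + 2)] = (4*b*u**4 + 4*b*u**2 + b - 4*u)/(8*u**4 + 8*u**2 + 2) = f(u).

An antiderivative is F(u) = b*u/2 + 1/(4*u**2 + 2).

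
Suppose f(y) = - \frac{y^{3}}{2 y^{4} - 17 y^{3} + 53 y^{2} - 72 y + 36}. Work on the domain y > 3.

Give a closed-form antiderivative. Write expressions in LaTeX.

An antiderivative is F(y) = - 9 \log{\left(y - 3 \right)} + 4 \log{\left(y - 2 \right)} + \frac{9 \log{\left(y - \frac{3}{2} \right)}}{2} - \frac{8}{y - 2}.

Factor the denominator (\left(y - 3\right) \left(y - 2\right)^{2} \left(2 y - 3\right)) and decompose: f = \frac{9}{2 y - 3} + \frac{4}{y - 2} + \frac{8}{\left(y - 2\right)^{2}} - \frac{9}{y - 3}; each piece integrates to a log, atan, or power term.
Check: d/dy[- 9 \log{\left(y - 3 \right)} + 4 \log{\left(y - 2 \right)} + \frac{9 \log{\left(y - \frac{3}{2} \right)}}{2} - \frac{8}{y - 2}] = - \frac{y^{3}}{2 y^{4} - 17 y^{3} + 53 y^{2} - 72 y + 36} = f(y).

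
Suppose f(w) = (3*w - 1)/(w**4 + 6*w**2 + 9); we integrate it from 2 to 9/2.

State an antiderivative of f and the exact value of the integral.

Since d/dw undoes antidifferentiation here, F'(w) = f(w) is required of F(w).
F(w) = -(sqrt(3)*w**2*atan(sqrt(3)*w/3) + 3*w + 3*sqrt(3)*atan(sqrt(3)*w/3) + 27)/(18*(w**2 + 3)) is an antiderivative of f.
Check: d/dw[-(sqrt(3)*w**2*atan(sqrt(3)*w/3) + 3*w + 3*sqrt(3)*atan(sqrt(3)*w/3) + 27)/(18*(w**2 + 3))] = (3*w - 1)/(w**4 + 6*w**2 + 9) = f(w).
F(9/2) = -sqrt(3)*atan(3*sqrt(3)/2)/18 - 3/31; F(2) = -11/42 - sqrt(3)*atan(2*sqrt(3)/3)/18.
Integral = F(9/2) - F(2) = -sqrt(3)*atan(3*sqrt(3)/2)/18 + sqrt(3)*atan(2*sqrt(3)/3)/18 + 215/1302.

Antiderivative: F(w) = -(sqrt(3)*w**2*atan(sqrt(3)*w/3) + 3*w + 3*sqrt(3)*atan(sqrt(3)*w/3) + 27)/(18*(w**2 + 3)); value = -sqrt(3)*atan(3*sqrt(3)/2)/18 + sqrt(3)*atan(2*sqrt(3)/3)/18 + 215/1302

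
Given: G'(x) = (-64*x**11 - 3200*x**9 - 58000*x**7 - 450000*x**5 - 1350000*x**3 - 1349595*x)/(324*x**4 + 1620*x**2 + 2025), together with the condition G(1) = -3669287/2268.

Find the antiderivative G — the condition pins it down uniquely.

G(x) = -2*x**8/81 - 40*x**6/27 - 100*x**4/3 - 1000*x**2/3 - 2499/2 - 5/(8*x**2 + 20)

The proposed G(x) is checked by its d/dx: the result must match the given G'(x).
A general antiderivative is -2*(x**2/3 + 5)**4 - 5/(4*(2*x**2 + 5)) + C.
The condition gives C = -3669287/2268 - (-3670421/2268) = 1/2.
So G(x) = -2*x**8/81 - 40*x**6/27 - 100*x**4/3 - 1000*x**2/3 - 2499/2 - 5/(8*x**2 + 20).
Check: d/dx[-2*x**8/81 - 40*x**6/27 - 100*x**4/3 - 1000*x**2/3 - 2499/2 - 5/(8*x**2 + 20)] = (-64*x**11 - 3200*x**9 - 58000*x**7 - 450000*x**5 - 1350000*x**3 - 1349595*x)/(324*x**4 + 1620*x**2 + 2025) = G'(x).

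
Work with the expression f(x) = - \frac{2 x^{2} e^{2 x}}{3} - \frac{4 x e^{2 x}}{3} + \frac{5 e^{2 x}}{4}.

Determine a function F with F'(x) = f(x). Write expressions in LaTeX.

An antiderivative is F(x) = \frac{\left(- 8 x^{2} - 8 x + 19\right) e^{2 x}}{24}.

f has the shape u'v + uv' for u = - \frac{x^{2}}{3} - \frac{x}{3} + \frac{19}{24} and v = e^{2 x} — it is the derivative of the product u*v.
Check: d/dx[\frac{\left(- 8 x^{2} - 8 x + 19\right) e^{2 x}}{24}] = - \frac{2 x^{2} e^{2 x}}{3} - \frac{4 x e^{2 x}}{3} + \frac{5 e^{2 x}}{4} = f(x).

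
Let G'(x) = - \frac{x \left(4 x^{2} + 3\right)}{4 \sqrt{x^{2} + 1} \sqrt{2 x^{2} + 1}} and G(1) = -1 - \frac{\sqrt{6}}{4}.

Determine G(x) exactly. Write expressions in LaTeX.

G(x) = - \frac{\sqrt{x^{2} + 1} \sqrt{2 x^{2} + 1}}{4} - 1

G'(x) has the shape u'v + uv' for u = - \frac{\sqrt{x^{2} + 1}}{4} and v = \sqrt{2 x^{2} + 1} — it is the derivative of the product u*v.
A general antiderivative is - \frac{\sqrt{x^{2} + 1} \sqrt{2 x^{2} + 1}}{4} + C.
The condition gives C = -1 - \frac{\sqrt{6}}{4} - (- \frac{\sqrt{6}}{4}) = -1.
So G(x) = - \frac{\sqrt{x^{2} + 1} \sqrt{2 x^{2} + 1}}{4} - 1.
Check: d/dx[- \frac{\sqrt{x^{2} + 1} \sqrt{2 x^{2} + 1}}{4} - 1] = \frac{- 4 x^{3} - 3 x}{4 \sqrt{x^{2} + 1} \sqrt{2 x^{2} + 1}}, which equals G'(x).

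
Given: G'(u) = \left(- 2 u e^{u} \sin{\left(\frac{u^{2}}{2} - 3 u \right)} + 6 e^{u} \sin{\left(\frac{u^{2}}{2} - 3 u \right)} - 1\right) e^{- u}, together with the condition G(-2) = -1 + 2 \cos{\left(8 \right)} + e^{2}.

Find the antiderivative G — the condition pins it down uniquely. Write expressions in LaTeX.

G(u) = 2 \cos{\left(\frac{u^{2}}{2} - 3 u \right)} - 1 + e^{- u}

Whatever form G(u) takes, its d/du must return the stated G'(u).
A general antiderivative is 2 \cos{\left(\frac{u^{2}}{2} - 3 u \right)} + e^{- u} + C.
The condition gives C = -1 + 2 \cos{\left(8 \right)} + e^{2} - (2 \cos{\left(8 \right)} + e^{2}) = -1.
So G(u) = 2 \cos{\left(\frac{u^{2}}{2} - 3 u \right)} - 1 + e^{- u}.
Check: d/du[2 \cos{\left(\frac{u^{2}}{2} - 3 u \right)} - 1 + e^{- u}] = \left(- 2 u e^{u} \sin{\left(\frac{u^{2}}{2} - 3 u \right)} + 6 e^{u} \sin{\left(\frac{u^{2}}{2} - 3 u \right)} - 1\right) e^{- u} = G'(u).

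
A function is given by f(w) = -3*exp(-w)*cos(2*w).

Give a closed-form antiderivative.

An antiderivative is F(w) = -6*exp(-w)*sin(2*w)/5 + 3*exp(-w)*cos(2*w)/5.

Whatever form F(w) takes, F'(w) = f(w) is non-negotiable.
Check: d/dw[-6*exp(-w)*sin(2*w)/5 + 3*exp(-w)*cos(2*w)/5] = -3*exp(-w)*cos(2*w) = f(w).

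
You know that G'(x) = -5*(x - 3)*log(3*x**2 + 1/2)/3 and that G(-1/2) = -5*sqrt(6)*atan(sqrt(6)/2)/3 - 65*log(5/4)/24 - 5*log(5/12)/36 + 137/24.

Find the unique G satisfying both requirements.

For G(x) to be correct, d/dx[G] must agree with the stated G'(x) identically.
A general antiderivative is 5*x**2/6 - 10*x + (-5*x**2/6 + 5*x)*log(3*x**2 + 1/2) - 5*log(x**2 + 1/6)/36 + 5*sqrt(6)*atan(sqrt(6)*x)/3 + C.
The condition gives C = -5*sqrt(6)*atan(sqrt(6)/2)/3 - 65*log(5/4)/24 - 5*log(5/12)/36 + 137/24 - (-5*sqrt(6)*atan(sqrt(6)/2)/3 - 65*log(5/4)/24 - 5*log(5/12)/36 + 125/24) = 1/2.
So G(x) = (30*x**2 + 30*x*(6 - x)*log(3*x**2 + 1/2) - 360*x - 5*log(x**2 + 1/6) + 60*sqrt(6)*atan(sqrt(6)*x) + 18)/36.
Check: d/dx[(30*x**2 + 30*x*(6 - x)*log(3*x**2 + 1/2) - 360*x - 5*log(x**2 + 1/6) + 60*sqrt(6)*atan(sqrt(6)*x) + 18)/36] = -5*x*log(3*x**2 + 1/2)/3 + 5*log(3*x**2 + 1/2), which equals G'(x).

G(x) = (30*x**2 + 30*x*(6 - x)*log(3*x**2 + 1/2) - 360*x - 5*log(x**2 + 1/6) + 60*sqrt(6)*atan(sqrt(6)*x) + 18)/36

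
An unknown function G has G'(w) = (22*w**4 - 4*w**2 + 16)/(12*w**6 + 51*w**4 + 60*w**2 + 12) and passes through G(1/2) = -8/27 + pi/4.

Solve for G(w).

For G(w) to be correct, d/dw[G] must agree with the stated G'(w) identically.
A general antiderivative is -4*w/(3*w**2 + 6) + atan(2*w) + C.
The condition gives C = -8/27 + pi/4 - (-8/27 + pi/4) = 0.
So G(w) = (3*w**2*atan(2*w) - 4*w + 6*atan(2*w))/(3*w**2 + 6).
Check: d/dw[(3*w**2*atan(2*w) - 4*w + 6*atan(2*w))/(3*w**2 + 6)] = (22*w**4 - 4*w**2 + 16)/(12*w**6 + 51*w**4 + 60*w**2 + 12) = G'(w).

G(w) = (3*w**2*atan(2*w) - 4*w + 6*atan(2*w))/(3*w**2 + 6)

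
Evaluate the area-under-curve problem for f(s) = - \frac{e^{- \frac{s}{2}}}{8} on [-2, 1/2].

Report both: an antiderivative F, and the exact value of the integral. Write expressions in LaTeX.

Differentiate the proposed F(s) back; it has to land on f(s) exactly.
F(s) = \frac{e^{- \frac{s}{2}}}{4} is an antiderivative of f.
Check: d/ds[\frac{e^{- \frac{s}{2}}}{4}] = - \frac{e^{- \frac{s}{2}}}{8} = f(s).
F(1/2) = \frac{1}{4 e^{\frac{1}{4}}}; F(-2) = \frac{e}{4}.
Integral = F(1/2) - F(-2) = - \frac{e}{4} + \frac{1}{4 e^{\frac{1}{4}}}.

Antiderivative: F(s) = \frac{e^{- \frac{s}{2}}}{4}; value = - \frac{e}{4} + \frac{1}{4 e^{\frac{1}{4}}}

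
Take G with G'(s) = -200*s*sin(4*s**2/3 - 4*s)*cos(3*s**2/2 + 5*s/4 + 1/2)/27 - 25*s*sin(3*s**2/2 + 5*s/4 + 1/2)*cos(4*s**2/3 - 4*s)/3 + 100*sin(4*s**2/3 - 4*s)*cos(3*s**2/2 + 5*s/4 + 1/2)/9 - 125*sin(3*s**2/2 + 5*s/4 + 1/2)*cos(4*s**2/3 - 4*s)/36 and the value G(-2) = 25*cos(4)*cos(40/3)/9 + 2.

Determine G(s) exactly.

Recognize the product-rule pattern: G'(s) = u'v + uv' with u = 25*cos(4*s**2/3 - 4*s)/9, v = cos(3*s**2/2 + 5*s/4 + 1/2), so integration by parts undoes it.
A general antiderivative is 25*cos(4*s**2/3 - 4*s)*cos(3*s**2/2 + 5*s/4 + 1/2)/9 + C.
The condition gives C = 25*cos(4)*cos(40/3)/9 + 2 - (25*cos(4)*cos(40/3)/9) = 2.
So G(s) = 25*cos(4*s**2/3 - 4*s)*cos(3*s**2/2 + 5*s/4 + 1/2)/9 + 2.
Check: d/ds[25*cos(4*s**2/3 - 4*s)*cos(3*s**2/2 + 5*s/4 + 1/2)/9 + 2] = -200*s*sin(4*s**2/3 - 4*s)*cos(3*s**2/2 + 5*s/4 + 1/2)/27 - 25*s*sin(3*s**2/2 + 5*s/4 + 1/2)*cos(4*s**2/3 - 4*s)/3 + 100*sin(4*s**2/3 - 4*s)*cos(3*s**2/2 + 5*s/4 + 1/2)/9 - 125*sin(3*s**2/2 + 5*s/4 + 1/2)*cos(4*s**2/3 - 4*s)/36 = G'(s).

G(s) = 25*cos(4*s**2/3 - 4*s)*cos(3*s**2/2 + 5*s/4 + 1/2)/9 + 2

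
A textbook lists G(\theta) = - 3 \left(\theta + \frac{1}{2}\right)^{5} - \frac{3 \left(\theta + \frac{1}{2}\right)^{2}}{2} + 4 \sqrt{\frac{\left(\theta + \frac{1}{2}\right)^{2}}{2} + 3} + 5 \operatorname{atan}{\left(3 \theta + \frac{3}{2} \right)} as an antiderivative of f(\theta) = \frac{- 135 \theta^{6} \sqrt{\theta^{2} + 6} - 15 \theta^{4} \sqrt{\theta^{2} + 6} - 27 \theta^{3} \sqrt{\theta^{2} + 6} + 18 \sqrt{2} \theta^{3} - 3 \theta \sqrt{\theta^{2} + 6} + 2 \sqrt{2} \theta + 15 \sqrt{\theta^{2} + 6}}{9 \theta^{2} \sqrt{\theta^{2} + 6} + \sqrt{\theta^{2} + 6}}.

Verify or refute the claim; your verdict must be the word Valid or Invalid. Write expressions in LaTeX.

Invalid: d/d\theta[G] - f = \frac{- 155520 \theta^{7} \sqrt{\theta^{2} + 6} \sqrt{4 \theta^{2} + 4 \theta + 25} - 272160 \theta^{6} \sqrt{\theta^{2} + 6} \sqrt{4 \theta^{2} + 4 \theta + 25} - 228960 \theta^{5} \sqrt{\theta^{2} + 6} \sqrt{4 \theta^{2} + 4 \theta + 25} + 20736 \sqrt{2} \theta^{5} \sqrt{\theta^{2} + 6} - 10368 \sqrt{2} \theta^{5} \sqrt{4 \theta^{2} + 4 \theta + 25} - 123876 \theta^{4} \sqrt{\theta^{2} + 6} \sqrt{4 \theta^{2} + 4 \theta + 25} + 31104 \sqrt{2} \theta^{4} \sqrt{\theta^{2} + 6} - 10368 \sqrt{2} \theta^{4} \sqrt{4 \theta^{2} + 4 \theta + 25} - 50196 \theta^{3} \sqrt{\theta^{2} + 6} \sqrt{4 \theta^{2} + 4 \theta + 25} + 20160 \sqrt{2} \theta^{3} \sqrt{\theta^{2} + 6} - 4896 \sqrt{2} \theta^{3} \sqrt{4 \theta^{2} + 4 \theta + 25} - 14967 \theta^{2} \sqrt{\theta^{2} + 6} \sqrt{4 \theta^{2} + 4 \theta + 25} + 7200 \sqrt{2} \theta^{2} \sqrt{\theta^{2} + 6} - 1152 \sqrt{2} \theta^{2} \sqrt{4 \theta^{2} + 4 \theta + 25} - 11604 \theta \sqrt{\theta^{2} + 6} \sqrt{4 \theta^{2} + 4 \theta + 25} + 1984 \sqrt{2} \theta \sqrt{\theta^{2} + 6} - 416 \sqrt{2} \theta \sqrt{4 \theta^{2} + 4 \theta + 25} - 2667 \sqrt{\theta^{2} + 6} \sqrt{4 \theta^{2} + 4 \theta + 25} + 416 \sqrt{2} \sqrt{\theta^{2} + 6}}{5184 \theta^{4} \sqrt{\theta^{2} + 6} \sqrt{4 \theta^{2} + 4 \theta + 25} + 5184 \theta^{3} \sqrt{\theta^{2} + 6} \sqrt{4 \theta^{2} + 4 \theta + 25} + 2448 \theta^{2} \sqrt{\theta^{2} + 6} \sqrt{4 \theta^{2} + 4 \theta + 25} + 576 \theta \sqrt{\theta^{2} + 6} \sqrt{4 \theta^{2} + 4 \theta + 25} + 208 \sqrt{\theta^{2} + 6} \sqrt{4 \theta^{2} + 4 \theta + 25}}, which is not 0.

d/d\theta[G] = \frac{- 8640 \theta^{6} \sqrt{4 \theta^{2} + 4 \theta + 25} - 25920 \theta^{5} \sqrt{4 \theta^{2} + 4 \theta + 25} - 33360 \theta^{4} \sqrt{4 \theta^{2} + 4 \theta + 25} - 25248 \theta^{3} \sqrt{4 \theta^{2} + 4 \theta + 25} + 2304 \sqrt{2} \theta^{3} - 12132 \theta^{2} \sqrt{4 \theta^{2} + 4 \theta + 25} + 3456 \sqrt{2} \theta^{2} - 3588 \theta \sqrt{4 \theta^{2} + 4 \theta + 25} + 1984 \sqrt{2} \theta + 453 \sqrt{4 \theta^{2} + 4 \theta + 25} + 416 \sqrt{2}}{576 \theta^{2} \sqrt{4 \theta^{2} + 4 \theta + 25} + 576 \theta \sqrt{4 \theta^{2} + 4 \theta + 25} + 208 \sqrt{4 \theta^{2} + 4 \theta + 25}}
d/d\theta[G] - f(\theta) = \frac{- 155520 \theta^{7} \sqrt{\theta^{2} + 6} \sqrt{4 \theta^{2} + 4 \theta + 25} - 272160 \theta^{6} \sqrt{\theta^{2} + 6} \sqrt{4 \theta^{2} + 4 \theta + 25} - 228960 \theta^{5} \sqrt{\theta^{2} + 6} \sqrt{4 \theta^{2} + 4 \theta + 25} + 20736 \sqrt{2} \theta^{5} \sqrt{\theta^{2} + 6} - 10368 \sqrt{2} \theta^{5} \sqrt{4 \theta^{2} + 4 \theta + 25} - 123876 \theta^{4} \sqrt{\theta^{2} + 6} \sqrt{4 \theta^{2} + 4 \theta + 25} + 31104 \sqrt{2} \theta^{4} \sqrt{\theta^{2} + 6} - 10368 \sqrt{2} \theta^{4} \sqrt{4 \theta^{2} + 4 \theta + 25} - 50196 \theta^{3} \sqrt{\theta^{2} + 6} \sqrt{4 \theta^{2} + 4 \theta + 25} + 20160 \sqrt{2} \theta^{3} \sqrt{\theta^{2} + 6} - 4896 \sqrt{2} \theta^{3} \sqrt{4 \theta^{2} + 4 \theta + 25} - 14967 \theta^{2} \sqrt{\theta^{2} + 6} \sqrt{4 \theta^{2} + 4 \theta + 25} + 7200 \sqrt{2} \theta^{2} \sqrt{\theta^{2} + 6} - 1152 \sqrt{2} \theta^{2} \sqrt{4 \theta^{2} + 4 \theta + 25} - 11604 \theta \sqrt{\theta^{2} + 6} \sqrt{4 \theta^{2} + 4 \theta + 25} + 1984 \sqrt{2} \theta \sqrt{\theta^{2} + 6} - 416 \sqrt{2} \theta \sqrt{4 \theta^{2} + 4 \theta + 25} - 2667 \sqrt{\theta^{2} + 6} \sqrt{4 \theta^{2} + 4 \theta + 25} + 416 \sqrt{2} \sqrt{\theta^{2} + 6}}{5184 \theta^{4} \sqrt{\theta^{2} + 6} \sqrt{4 \theta^{2} + 4 \theta + 25} + 5184 \theta^{3} \sqrt{\theta^{2} + 6} \sqrt{4 \theta^{2} + 4 \theta + 25} + 2448 \theta^{2} \sqrt{\theta^{2} + 6} \sqrt{4 \theta^{2} + 4 \theta + 25} + 576 \theta \sqrt{\theta^{2} + 6} \sqrt{4 \theta^{2} + 4 \theta + 25} + 208 \sqrt{\theta^{2} + 6} \sqrt{4 \theta^{2} + 4 \theta + 25}} != 0.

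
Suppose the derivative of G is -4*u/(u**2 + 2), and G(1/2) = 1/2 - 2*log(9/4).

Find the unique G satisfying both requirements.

The substitution w = u**2 + 2 works: G'(u) is exactly (dG/dw)*(dw/du) for that inner function.
A general antiderivative is -2*log(u**2 + 2) + C.
The condition gives C = 1/2 - 2*log(9/4) - (-2*log(9/4)) = 1/2.
So G(u) = 1/2 - 2*log(u**2 + 2).
Check: d/du[1/2 - 2*log(u**2 + 2)] = -4*u/(u**2 + 2) = G'(u).

G(u) = 1/2 - 2*log(u**2 + 2)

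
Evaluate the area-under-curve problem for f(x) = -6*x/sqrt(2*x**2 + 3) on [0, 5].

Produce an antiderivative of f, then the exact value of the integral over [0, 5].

Antiderivative: F(x) = -3*sqrt(2*x**2 + 3); value = -3*sqrt(53) + 3*sqrt(3)

The substitution u = 2*x**2 + 3 works: f is exactly (dF/du)*(du/dx) for that inner function.
F(x) = -3*sqrt(2*x**2 + 3) is an antiderivative of f.
Check: d/dx[-3*sqrt(2*x**2 + 3)] = -6*x/sqrt(2*x**2 + 3) = f(x).
F(5) = -3*sqrt(53); F(0) = -3*sqrt(3).
Integral = F(5) - F(0) = -3*sqrt(53) + 3*sqrt(3).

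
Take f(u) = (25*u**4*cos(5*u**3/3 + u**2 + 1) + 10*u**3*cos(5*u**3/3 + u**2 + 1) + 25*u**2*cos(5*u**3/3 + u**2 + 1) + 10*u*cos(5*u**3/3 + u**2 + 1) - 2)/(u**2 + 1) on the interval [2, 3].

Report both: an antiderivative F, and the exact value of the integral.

A candidate is checked by its d/du: the result must match f(u).
F(u) = 5*sin(5*u**3/3 + u**2 + 1) - 2*atan(u) is an antiderivative of f.
Check: d/du[5*sin(5*u**3/3 + u**2 + 1) - 2*atan(u)] = (25*u**4*cos(5*u**3/3 + u**2 + 1) + 10*u**3*cos(5*u**3/3 + u**2 + 1) + 25*u**2*cos(5*u**3/3 + u**2 + 1) + 10*u*cos(5*u**3/3 + u**2 + 1) - 2)/(u**2 + 1) = f(u).
F(3) = 5*sin(55) - 2*atan(3); F(2) = 5*sin(55/3) - 2*atan(2).
Integral = F(3) - F(2) = 5*sin(55) - 2*atan(3) + 2*atan(2) - 5*sin(55/3).

Antiderivative: F(u) = 5*sin(5*u**3/3 + u**2 + 1) - 2*atan(u); value = 5*sin(55) - 2*atan(3) + 2*atan(2) - 5*sin(55/3)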